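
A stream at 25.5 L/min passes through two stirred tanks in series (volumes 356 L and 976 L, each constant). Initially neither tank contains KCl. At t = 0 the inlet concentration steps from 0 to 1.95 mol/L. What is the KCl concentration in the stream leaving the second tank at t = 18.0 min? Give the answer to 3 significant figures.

0.340 mol/L

Time constants: τᵢ = Vᵢ/Q for each well-mixed tank.
τ₁ = 356/25.5 = 13.961 min; τ₂ = 976/25.5 = 38.275 min.
Tank 1: C₁ = C_in(1 − e^(−t/τ₁)). Tank 2 (τ₁ ≠ τ₂): C₂ = C_in[1 − (τ₁ e^(−t/τ₁) − τ₂ e^(−t/τ₂))/(τ₁ − τ₂)].
At t = 18.0: e^(−t/τ₁) = 0.27546, e^(−t/τ₂) = 0.62482.
C₂ = 1.95·[1 − (13.961·0.27546 − 38.275·0.62482)/(-24.314)] = 1.95·0.17457 = 0.34042 mol/L.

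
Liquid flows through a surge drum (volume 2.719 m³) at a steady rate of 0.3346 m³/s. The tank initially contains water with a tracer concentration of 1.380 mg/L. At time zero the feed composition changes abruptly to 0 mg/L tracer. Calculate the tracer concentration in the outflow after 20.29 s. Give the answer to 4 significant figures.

Species balance on the tank: V dC/dt = Q(C_in − C).
Rewrite as dC/dt + C/τ = C_in/τ, τ = V/Q = 8.12612 s.
C approaches C_in exponentially: C(t) = C_in + (C₀ − C_in) e^(−t/τ).
C(20.29) = 0 + (1.380 − 0)·e^(−20.29/8.12612) = 0 + (1.38000)·0.0823410 = 0.113631 mg/L.

0.1136 mg/L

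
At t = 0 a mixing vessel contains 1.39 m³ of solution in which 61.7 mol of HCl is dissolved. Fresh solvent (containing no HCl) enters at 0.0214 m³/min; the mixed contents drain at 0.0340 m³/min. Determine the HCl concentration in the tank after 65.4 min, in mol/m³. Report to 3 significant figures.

Total volume: dV/dt = Q_in − Q_out = -0.012600 m³/min, so V(t) = 1.39 − 0.012600 t and V(65.4) = 0.56596 m³.
No HCl enters, so dm/dt = −Q_out · (m/V).
dm/m = −Q_out dt/(V₀ − 0.012600 t); integrating gives ln(m/m₀) = −(Q_out/(Q_in−Q_out)) ln(V/V₀).
m = m₀ (V₀/V)^(Q_out/(Q_in−Q_out)) = 61.7 × (1.39/0.56596)^(-2.6984) = 5.4612 mol.
C = m/V = 5.4612/0.56596 = 9.6494 mol/m³.

9.65 mol/m³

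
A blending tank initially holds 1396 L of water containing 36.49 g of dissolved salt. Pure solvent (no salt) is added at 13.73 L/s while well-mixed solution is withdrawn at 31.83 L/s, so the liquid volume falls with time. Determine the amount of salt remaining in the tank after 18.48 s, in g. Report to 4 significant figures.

Total volume: dV/dt = Q_in − Q_out = -18.1000 L/s, so V(t) = 1396 − 18.1000 t and V(18.48) = 1061.51 L.
No salt enters, so dm/dt = −Q_out · (m/V).
dm/m = −Q_out dt/(V₀ − 18.1000 t); integrating gives ln(m/m₀) = −(Q_out/(Q_in−Q_out)) ln(V/V₀).
m = m₀ (V₀/V)^(Q_out/(Q_in−Q_out)) = 36.49 × (1396/1061.51)^(-1.75856) = 22.5411 g.

22.54 g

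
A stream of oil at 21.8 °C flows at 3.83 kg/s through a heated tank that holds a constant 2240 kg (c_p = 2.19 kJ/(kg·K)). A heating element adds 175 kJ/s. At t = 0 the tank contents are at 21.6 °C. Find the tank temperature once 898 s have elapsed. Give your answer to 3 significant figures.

Unsteady energy balance on the tank contents: M c_p dT/dt = ṁ c_p (T_in − T) + 175.
Rearrange: dT/dt = (T_ss − T)/τ with τ = M/ṁ = 584.86 s and T_ss = T_in + Q̇/(ṁ c_p) = 42.664 °C.
T approaches T_ss exponentially: T(t) = T_ss + (T₀ − T_ss) e^(−t/τ).
T(898) = 42.664 + (-21.064)·e^(−898/584.86) = 42.664 + (-21.064)·0.21537 = 38.127 °C.

38.1 °C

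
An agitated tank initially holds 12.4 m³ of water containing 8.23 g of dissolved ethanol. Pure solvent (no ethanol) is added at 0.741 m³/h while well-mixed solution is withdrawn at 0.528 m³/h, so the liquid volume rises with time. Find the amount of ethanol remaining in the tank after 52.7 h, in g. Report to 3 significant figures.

Total volume: dV/dt = Q_in − Q_out = 0.21300 m³/h, so V(t) = 12.4 + 0.21300 t and V(52.7) = 23.625 m³.
Species balance (pure solvent in): dm/dt = −Q_out · m/V(t).
dm/m = −Q_out dt/(V₀ + 0.21300 t); integrating gives ln(m/m₀) = −(Q_out/(Q_in−Q_out)) ln(V/V₀).
m = m₀ (V₀/V)^(Q_out/(Q_in−Q_out)) = 8.23 × (12.4/23.625)^(2.4789) = 1.6651 g.

1.67 g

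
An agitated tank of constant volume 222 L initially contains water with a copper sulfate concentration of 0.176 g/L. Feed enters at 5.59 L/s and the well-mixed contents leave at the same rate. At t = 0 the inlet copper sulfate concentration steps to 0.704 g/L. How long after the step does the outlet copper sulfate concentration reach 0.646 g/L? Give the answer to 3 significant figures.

87.7 s

Species balance on the tank: V dC/dt = Q(C_in − C), so τ = V/Q = 39.714 s.
C(t) = C_in + (C₀ − C_in) e^(−t/τ). Set C = 0.646 and solve for t:
e^(−t/τ) = (C − C_in)/(C₀ − C_in) = (0.646 − 0.704)/(0.176 − 0.704) = 0.10985
t = −τ ln(…) = 39.714 × 2.2087 = 87.714 s.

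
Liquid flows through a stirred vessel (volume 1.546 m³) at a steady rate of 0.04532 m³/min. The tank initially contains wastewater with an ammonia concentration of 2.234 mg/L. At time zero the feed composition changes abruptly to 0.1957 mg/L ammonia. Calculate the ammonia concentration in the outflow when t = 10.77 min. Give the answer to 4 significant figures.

Mass balance on the solute (V constant): V dC/dt = Q(C_in − C).
Rewrite as dC/dt + C/τ = C_in/τ, τ = V/Q = 34.1130 min.
This is linear first-order; C(t) = C_in + (C₀ − C_in) e^(−t/τ).
C(10.77) = 0.1957 + (2.234 − 0.1957)·e^(−10.77/34.1130) = 0.1957 + (2.03830)·0.729267 = 1.68216 mg/L.

1.682 mg/L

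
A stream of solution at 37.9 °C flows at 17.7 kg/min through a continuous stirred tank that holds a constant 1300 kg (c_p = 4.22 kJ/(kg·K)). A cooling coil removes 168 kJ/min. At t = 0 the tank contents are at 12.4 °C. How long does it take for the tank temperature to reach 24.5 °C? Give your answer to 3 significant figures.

M c_p dT/dt = ṁ c_p (T_in − T) − Q̇.
τ = M/ṁ = 73.446 min; T_ss = T_in − Q̇/(ṁ c_p) = 35.651 °C.
T(t) = T_ss + (T₀ − T_ss) e^(−t/τ). Set T = 24.5:
e^(−t/τ) = (24.5 − 35.651)/(12.4 − 35.651) = 0.47959
t = −73.446 · ln(0.47959) = 53.970 min.

54.0 min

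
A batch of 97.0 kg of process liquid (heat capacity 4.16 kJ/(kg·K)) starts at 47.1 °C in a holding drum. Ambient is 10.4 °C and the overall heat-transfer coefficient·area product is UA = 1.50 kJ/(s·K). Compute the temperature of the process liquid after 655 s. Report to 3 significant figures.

Lumped-capacitance energy balance: M c_p dT/dt = UA(T_amb − T).
dT/dt = (T_ss − T)/τ with T_ss = T_amb = 10.400 °C, τ = M c_p/UA = 97.0·4.16/1.50 = 269.01 s.
Solution: T(t) = T_ss + (T₀ − T_ss) e^(−t/τ).
T(655) = 10.400 + (36.700)·0.087613 = 13.615 °C.

13.6 °C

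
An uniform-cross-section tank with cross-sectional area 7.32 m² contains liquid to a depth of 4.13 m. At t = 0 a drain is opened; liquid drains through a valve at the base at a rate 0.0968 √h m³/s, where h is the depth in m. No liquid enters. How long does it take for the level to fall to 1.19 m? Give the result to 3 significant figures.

A dh/dt = −Q_out = −0.0968 √h.
Separate and integrate: 2(√h − √h₀) = −(0.0968/A) t.
t = 2A(√h₀ − √h)/0.0968 = 2·7.32·(√4.13 − √1.19)/0.0968
  = 14.640 × (2.0322 − 1.0909) / 0.0968 = 142.37 s.

142 s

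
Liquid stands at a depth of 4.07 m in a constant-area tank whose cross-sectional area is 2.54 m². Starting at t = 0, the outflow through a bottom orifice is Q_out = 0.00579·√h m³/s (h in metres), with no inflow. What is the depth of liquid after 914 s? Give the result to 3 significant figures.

0.952 m

A dh/dt = −Q_out = −0.00579 √h.
∫ h^(−1/2) dh = −(0.00579/A) ∫ dt, giving 2√h = 2√h₀ − (0.00579/A) t.
√h = √4.07 − 0.00579·914/(2·2.54) = 2.0174 − 1.0417 = 0.97568.
h = 0.97568² = 0.95195 m.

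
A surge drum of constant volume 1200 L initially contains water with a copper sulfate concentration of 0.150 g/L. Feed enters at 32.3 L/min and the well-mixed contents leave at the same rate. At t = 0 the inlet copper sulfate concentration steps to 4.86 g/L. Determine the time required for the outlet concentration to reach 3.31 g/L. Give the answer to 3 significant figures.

41.3 min

Species balance: V dC/dt = Q(C_in − C) ⇒ τ = V/Q = 37.152 min.
C(t) = C_in + (C₀ − C_in) e^(−t/τ). Set C = 3.31 and solve for t:
e^(−t/τ) = (C − C_in)/(C₀ − C_in) = (3.31 − 4.86)/(0.150 − 4.86) = 0.32909
t = −τ ln(…) = 37.152 × 1.1114 = 41.292 min.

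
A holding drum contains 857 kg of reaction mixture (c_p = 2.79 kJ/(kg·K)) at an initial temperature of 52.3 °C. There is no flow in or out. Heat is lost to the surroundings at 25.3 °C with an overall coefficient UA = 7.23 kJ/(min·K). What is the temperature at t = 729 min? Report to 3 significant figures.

M c_p dT/dt = −UA(T − T_amb).
dT/dt = (T_ss − T)/τ with T_ss = T_amb = 25.300 °C, τ = M c_p/UA = 857·2.79/7.23 = 330.71 min.
T approaches T_ss exponentially: T(t) = T_ss + (T₀ − T_ss) e^(−t/τ).
T(729) = 25.300 + (27.000)·0.11032 = 28.279 °C.

28.3 °C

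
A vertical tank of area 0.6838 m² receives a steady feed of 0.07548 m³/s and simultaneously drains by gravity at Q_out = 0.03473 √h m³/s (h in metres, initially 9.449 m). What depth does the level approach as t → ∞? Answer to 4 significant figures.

A dh/dt = Q_in − 0.03473 √h. Steady state requires inflow = outflow:
Q_in = 0.03473 √h_ss ⇒ √h_ss = 0.07548/0.03473 = 2.17334.
h_ss = 2.17334² = 4.72339 m. (Since h₀ = 9.449 m > h_ss, the level will fall toward this value.)

4.723 m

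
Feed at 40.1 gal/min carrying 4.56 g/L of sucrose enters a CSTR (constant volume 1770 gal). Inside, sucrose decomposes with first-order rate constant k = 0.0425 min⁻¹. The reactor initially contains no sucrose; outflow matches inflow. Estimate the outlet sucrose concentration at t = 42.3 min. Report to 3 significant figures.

1.48 g/L

V dC/dt = Q(C_in − C) − k V C.
dC/dt = (Q/V) C_in − (Q/V + k) C; effective rate a = Q/V + k = 0.022655 + 0.0425 = 0.065155 min⁻¹.
C_ss = Q C_in/(Q + kV) = 1.5856 g/L; C(t) = C_ss + (C₀ − C_ss) e^(−a t).
C(42.3) = 1.5856 + (-1.5856)·e^(−0.065155·42.3) = 1.5856 + (-1.5856)·0.063541 = 1.4848 g/L.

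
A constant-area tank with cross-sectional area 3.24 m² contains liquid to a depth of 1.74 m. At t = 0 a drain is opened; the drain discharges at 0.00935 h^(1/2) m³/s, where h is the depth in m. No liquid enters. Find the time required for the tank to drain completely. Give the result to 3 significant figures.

With no inflow, A dh/dt = −0.00935 √h.
This is separable: 2 d(√h)/dt = −0.00935/A, so √h = √h₀ − (0.00935/(2A)) t.
Tank is empty when √h = 0: t_empty = 2A√h₀/0.00935.
t_empty = 2·3.24·√1.74/0.00935 = 6.4800·1.3191/0.00935 = 914.19 s.

914 s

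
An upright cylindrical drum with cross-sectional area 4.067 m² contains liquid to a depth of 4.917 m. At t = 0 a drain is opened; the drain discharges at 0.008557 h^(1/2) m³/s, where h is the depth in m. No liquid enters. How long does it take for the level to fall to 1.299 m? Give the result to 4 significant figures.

Volume balance on the tank: A dh/dt = −0.008557 √h.
∫ h^(−1/2) dh = −(0.008557/A) ∫ dt, giving 2√h = 2√h₀ − (0.008557/A) t.
t = 2A(√h₀ − √h)/0.008557 = 2·4.067·(√4.917 − √1.299)/0.008557
  = 8.13400 × (2.21743 − 1.13974) / 0.008557 = 1024.42 s.

1024 s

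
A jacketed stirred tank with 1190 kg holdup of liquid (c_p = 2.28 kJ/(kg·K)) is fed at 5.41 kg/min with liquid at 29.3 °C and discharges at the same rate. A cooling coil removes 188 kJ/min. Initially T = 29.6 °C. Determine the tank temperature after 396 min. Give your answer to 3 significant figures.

16.6 °C

Energy balance: M c_p dT/dt = ṁ c_p (T_in − T) − 188.
τ = M/ṁ = 219.96 min; T_ss = T_in − Q̇/(ṁ c_p) = 29.3 − 188/(5.41·2.28) = 14.059 °C.
This is linear first-order; T(t) = T_ss + (T₀ − T_ss) e^(−t/τ).
T(396) = 14.059 + (15.541)·e^(−396/219.96) = 14.059 + (15.541)·0.16525 = 16.627 °C.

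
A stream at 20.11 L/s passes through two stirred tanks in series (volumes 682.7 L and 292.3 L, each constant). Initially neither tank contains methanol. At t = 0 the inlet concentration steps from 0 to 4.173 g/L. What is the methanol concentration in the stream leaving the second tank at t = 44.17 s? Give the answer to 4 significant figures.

Time constants: τᵢ = Vᵢ/Q for each well-mixed tank.
τ₁ = 682.7/20.11 = 33.9483 s; τ₂ = 292.3/20.11 = 14.5351 s.
Solving the cascade with C₁(0)=C₂(0)=0 gives C₂(t) = C_in[1 − (τ₁ e^(−t/τ₁) − τ₂ e^(−t/τ₂))/(τ₁ − τ₂)].
At t = 44.17: e^(−t/τ₁) = 0.272233, e^(−t/τ₂) = 0.0478895.
C₂ = 4.173·[1 − (33.9483·0.272233 − 14.5351·0.0478895)/(19.4132)] = 4.173·0.559797 = 2.33603 g/L.

2.336 g/L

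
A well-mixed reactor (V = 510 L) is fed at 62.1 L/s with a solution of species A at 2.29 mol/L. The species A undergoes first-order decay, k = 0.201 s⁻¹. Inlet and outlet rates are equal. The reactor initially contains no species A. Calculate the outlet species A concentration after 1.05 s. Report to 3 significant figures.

Accumulation = in − out − consumed: V dC/dt = Q C_in − Q C − k V C.
dC/dt = (Q/V) C_in − (Q/V + k) C; effective rate a = Q/V + k = 0.12176 + 0.201 = 0.32276 s⁻¹.
C_ss = Q C_in/(Q + kV) = 0.86391 mol/L; C(t) = C_ss + (C₀ − C_ss) e^(−a t).
C(1.05) = 0.86391 + (-0.86391)·e^(−0.32276·1.05) = 0.86391 + (-0.86391)·0.71255 = 0.24833 mol/L.

0.248 mol/L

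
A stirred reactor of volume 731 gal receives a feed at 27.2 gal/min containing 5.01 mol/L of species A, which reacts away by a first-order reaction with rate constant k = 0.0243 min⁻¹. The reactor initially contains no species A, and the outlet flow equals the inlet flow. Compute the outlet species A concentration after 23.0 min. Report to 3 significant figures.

Species balance: V dC/dt = Q C_in − Q C − k V C.
This is linear with rate a = Q/V + k = 0.061509 min⁻¹.
C_ss = Q C_in/(Q + kV) = 3.0307 mol/L; C(t) = C_ss + (C₀ − C_ss) e^(−a t).
C(23.0) = 3.0307 + (-3.0307)·e^(−0.061509·23.0) = 3.0307 + (-3.0307)·0.24300 = 2.2943 mol/L.

2.29 mol/L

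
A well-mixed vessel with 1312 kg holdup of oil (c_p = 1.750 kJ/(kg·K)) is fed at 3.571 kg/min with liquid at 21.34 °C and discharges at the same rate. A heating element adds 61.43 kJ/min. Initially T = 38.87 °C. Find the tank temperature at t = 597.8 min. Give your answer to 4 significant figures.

First-law balance (no shaft work): M c_p dT/dt = ṁ c_p (T_in − T) + 61.43.
τ = M/ṁ = 367.404 min; T_ss = T_in + Q̇/(ṁ c_p) = 21.34 + 61.43/(3.571·1.750) = 31.1700 °C.
Integrating: T(t) = T_ss + (T₀ − T_ss) e^(−t/τ).
T(597.8) = 31.1700 + (7.70002)·e^(−597.8/367.404) = 31.1700 + (7.70002)·0.196500 = 32.6830 °C.

32.68 °C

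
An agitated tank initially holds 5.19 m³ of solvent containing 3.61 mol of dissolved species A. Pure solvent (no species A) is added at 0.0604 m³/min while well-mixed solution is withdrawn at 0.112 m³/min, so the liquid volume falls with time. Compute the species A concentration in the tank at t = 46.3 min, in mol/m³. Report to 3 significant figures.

0.338 mol/m³

Total volume: dV/dt = Q_in − Q_out = -0.051600 m³/min, so V(t) = 5.19 − 0.051600 t and V(46.3) = 2.8009 m³.
Species balance (pure solvent in): dm/dt = −Q_out · m/V(t).
Separate: dm/m = −Q_out dt/V(t) ⇒ ln(m/m₀) = −(Q_out/(Q_in−Q_out)) ln(V/V₀).
m = m₀ (V₀/V)^(Q_out/(Q_in−Q_out)) = 3.61 × (5.19/2.8009)^(-2.1705) = 0.94644 mol.
C = m/V = 0.94644/2.8009 = 0.33790 mol/m³.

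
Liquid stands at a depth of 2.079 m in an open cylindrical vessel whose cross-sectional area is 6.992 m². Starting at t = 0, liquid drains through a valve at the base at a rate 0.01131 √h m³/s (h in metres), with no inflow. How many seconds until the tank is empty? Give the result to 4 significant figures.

Accumulation of liquid (constant cross-section A): A dh/dt = −0.01131 √h.
Separate and integrate: 2(√h − √h₀) = −(0.01131/A) t.
Tank is empty when √h = 0: t_empty = 2A√h₀/0.01131.
t_empty = 2·6.992·√2.079/0.01131 = 13.9840·1.44187/0.01131 = 1782.77 s.

1783 s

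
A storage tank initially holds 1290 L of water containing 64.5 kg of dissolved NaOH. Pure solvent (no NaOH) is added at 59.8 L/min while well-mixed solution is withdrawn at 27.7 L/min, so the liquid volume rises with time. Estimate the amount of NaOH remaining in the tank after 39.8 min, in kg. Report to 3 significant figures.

35.6 kg

Total volume: dV/dt = Q_in − Q_out = 32.100 L/min, so V(t) = 1290 + 32.100 t and V(39.8) = 2567.6 L.
Species balance (pure solvent in): dm/dt = −Q_out · m/V(t).
Separate: dm/m = −Q_out dt/V(t) ⇒ ln(m/m₀) = −(Q_out/(Q_in−Q_out)) ln(V/V₀).
m = m₀ (V₀/V)^(Q_out/(Q_in−Q_out)) = 64.5 × (1290/2567.6)^(0.86293) = 35.612 kg.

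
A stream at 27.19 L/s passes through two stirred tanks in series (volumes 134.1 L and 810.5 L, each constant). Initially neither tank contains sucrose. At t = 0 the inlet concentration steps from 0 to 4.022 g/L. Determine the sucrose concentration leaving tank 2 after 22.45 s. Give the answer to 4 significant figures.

Each tank obeys Vᵢ dCᵢ/dt = Q(Cᵢ₋₁ − Cᵢ), so τᵢ = Vᵢ/Q.
τ₁ = 134.1/27.19 = 4.93196 s; τ₂ = 810.5/27.19 = 29.8088 s.
Tank 1: C₁ = C_in(1 − e^(−t/τ₁)). Tank 2 (τ₁ ≠ τ₂): C₂ = C_in[1 − (τ₁ e^(−t/τ₁) − τ₂ e^(−t/τ₂))/(τ₁ − τ₂)].
At t = 22.45: e^(−t/τ₁) = 0.0105467, e^(−t/τ₂) = 0.470888.
C₂ = 4.022·[1 − (4.93196·0.0105467 − 29.8088·0.470888)/(-24.8768)] = 4.022·0.437847 = 1.76102 g/L.

1.761 g/L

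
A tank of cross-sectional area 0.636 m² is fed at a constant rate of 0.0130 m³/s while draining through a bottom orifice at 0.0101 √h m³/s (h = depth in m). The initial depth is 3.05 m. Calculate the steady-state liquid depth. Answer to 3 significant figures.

Accumulation of liquid (constant cross-section A): A dh/dt = Q_in − 0.0101 √h. At steady state dh/dt = 0:
Q_in = 0.0101 √h_ss ⇒ √h_ss = 0.0130/0.0101 = 1.2871.
h_ss = 1.2871² = 1.6567 m. (Since h₀ = 3.05 m > h_ss, the level will fall toward this value.)

1.66 m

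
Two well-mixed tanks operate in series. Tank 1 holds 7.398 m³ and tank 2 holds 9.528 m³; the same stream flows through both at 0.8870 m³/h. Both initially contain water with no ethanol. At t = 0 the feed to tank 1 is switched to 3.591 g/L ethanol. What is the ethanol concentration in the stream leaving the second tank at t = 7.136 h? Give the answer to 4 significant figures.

0.6256 g/L

Each tank obeys Vᵢ dCᵢ/dt = Q(Cᵢ₋₁ − Cᵢ), so τᵢ = Vᵢ/Q.
τ₁ = 7.398/0.8870 = 8.34047 h; τ₂ = 9.528/0.8870 = 10.7418 h.
Tank 1: C₁ = C_in(1 − e^(−t/τ₁)). Tank 2 (τ₁ ≠ τ₂): C₂ = C_in[1 − (τ₁ e^(−t/τ₁) − τ₂ e^(−t/τ₂))/(τ₁ − τ₂)].
At t = 7.136: e^(−t/τ₁) = 0.425034, e^(−t/τ₂) = 0.514624.
C₂ = 3.591·[1 − (8.34047·0.425034 − 10.7418·0.514624)/(-2.40135)] = 3.591·0.174208 = 0.625581 g/L.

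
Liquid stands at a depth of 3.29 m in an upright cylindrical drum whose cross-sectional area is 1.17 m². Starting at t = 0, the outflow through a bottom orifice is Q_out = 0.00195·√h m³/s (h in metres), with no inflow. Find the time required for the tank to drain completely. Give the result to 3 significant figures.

2180 s

Accumulation of liquid (constant cross-section A): A dh/dt = −0.00195 √h.
Separate and integrate: 2(√h − √h₀) = −(0.00195/A) t.
Tank is empty when √h = 0: t_empty = 2A√h₀/0.00195.
t_empty = 2·1.17·√3.29/0.00195 = 2.3400·1.8138/0.00195 = 2176.6 s.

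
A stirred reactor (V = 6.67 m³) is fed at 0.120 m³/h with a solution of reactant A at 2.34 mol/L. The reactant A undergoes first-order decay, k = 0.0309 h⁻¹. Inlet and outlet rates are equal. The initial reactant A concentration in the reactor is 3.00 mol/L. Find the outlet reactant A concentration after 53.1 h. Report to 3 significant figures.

Accumulation = in − out − consumed: V dC/dt = Q C_in − Q C − k V C.
dC/dt = (Q/V) C_in − (Q/V + k) C; effective rate a = Q/V + k = 0.017991 + 0.0309 = 0.048891 h⁻¹.
C_ss = Q C_in/(Q + kV) = 0.86108 mol/L; C(t) = C_ss + (C₀ − C_ss) e^(−a t).
C(53.1) = 0.86108 + (2.1389)·e^(−0.048891·53.1) = 0.86108 + (2.1389)·0.074563 = 1.0206 mol/L.

1.02 mol/L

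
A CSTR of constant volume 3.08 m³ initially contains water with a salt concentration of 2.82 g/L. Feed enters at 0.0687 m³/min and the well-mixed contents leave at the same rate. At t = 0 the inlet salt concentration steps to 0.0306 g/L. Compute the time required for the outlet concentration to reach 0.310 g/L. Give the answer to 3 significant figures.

Species balance: V dC/dt = Q(C_in − C) ⇒ τ = V/Q = 44.833 min.
C(t) = C_in + (C₀ − C_in) e^(−t/τ). Set C = 0.310 and solve for t:
e^(−t/τ) = (C − C_in)/(C₀ − C_in) = (0.310 − 0.0306)/(2.82 − 0.0306) = 0.10016
t = −τ ln(…) = 44.833 × 2.3009 = 103.16 min.

103 min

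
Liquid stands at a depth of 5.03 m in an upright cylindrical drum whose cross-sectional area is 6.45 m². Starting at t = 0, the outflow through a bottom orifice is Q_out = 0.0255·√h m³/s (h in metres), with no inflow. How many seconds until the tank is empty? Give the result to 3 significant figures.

Mass balance (ρ constant): A dh/dt = −0.0255 √h.
∫ h^(−1/2) dh = −(0.0255/A) ∫ dt, giving 2√h = 2√h₀ − (0.0255/A) t.
Tank is empty when √h = 0: t_empty = 2A√h₀/0.0255.
t_empty = 2·6.45·√5.03/0.0255 = 12.900·2.2428/0.0255 = 1134.6 s.

1130 s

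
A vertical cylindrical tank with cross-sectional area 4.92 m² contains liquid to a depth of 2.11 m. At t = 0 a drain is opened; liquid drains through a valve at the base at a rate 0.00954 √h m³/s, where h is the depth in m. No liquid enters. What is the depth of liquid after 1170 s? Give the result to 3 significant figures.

With no inflow, A dh/dt = −0.00954 √h.
Separate and integrate: 2(√h − √h₀) = −(0.00954/A) t.
√h = √2.11 − 0.00954·1170/(2·4.92) = 1.4526 − 1.1343 = 0.31825.
h = 0.31825² = 0.10129 m.

0.101 m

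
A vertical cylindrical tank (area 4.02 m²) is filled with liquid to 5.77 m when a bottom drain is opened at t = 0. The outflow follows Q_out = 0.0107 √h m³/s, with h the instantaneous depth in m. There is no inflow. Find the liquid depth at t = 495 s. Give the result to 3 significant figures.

A dh/dt = −Q_out = −0.0107 √h.
∫ h^(−1/2) dh = −(0.0107/A) ∫ dt, giving 2√h = 2√h₀ − (0.0107/A) t.
√h = √5.77 − 0.0107·495/(2·4.02) = 2.4021 − 0.65877 = 1.7433.
h = 1.7433² = 3.0391 m.

3.04 m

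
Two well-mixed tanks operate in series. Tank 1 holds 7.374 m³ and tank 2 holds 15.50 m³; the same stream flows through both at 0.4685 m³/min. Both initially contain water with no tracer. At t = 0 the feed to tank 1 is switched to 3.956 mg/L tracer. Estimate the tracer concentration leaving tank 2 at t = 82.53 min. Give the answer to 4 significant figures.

3.352 mg/L

Each tank obeys Vᵢ dCᵢ/dt = Q(Cᵢ₋₁ − Cᵢ), so τᵢ = Vᵢ/Q.
τ₁ = 7.374/0.4685 = 15.7396 min; τ₂ = 15.50/0.4685 = 33.0843 min.
Solving the cascade with C₁(0)=C₂(0)=0 gives C₂(t) = C_in[1 − (τ₁ e^(−t/τ₁) − τ₂ e^(−t/τ₂))/(τ₁ − τ₂)].
At t = 82.53: e^(−t/τ₁) = 0.00528193, e^(−t/τ₂) = 0.0825348.
C₂ = 3.956·[1 − (15.7396·0.00528193 − 33.0843·0.0825348)/(-17.3447)] = 3.956·0.847362 = 3.35216 mg/L.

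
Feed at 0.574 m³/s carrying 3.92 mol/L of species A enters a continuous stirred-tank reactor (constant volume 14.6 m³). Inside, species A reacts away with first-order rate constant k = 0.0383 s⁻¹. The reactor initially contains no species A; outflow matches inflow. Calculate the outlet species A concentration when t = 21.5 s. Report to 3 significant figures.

1.61 mol/L

Accumulation = in − out − consumed: V dC/dt = Q C_in − Q C − k V C.
This is linear with rate a = Q/V + k = 0.077615 s⁻¹.
C_ss = Q C_in/(Q + kV) = 1.9856 mol/L; C(t) = C_ss + (C₀ − C_ss) e^(−a t).
C(21.5) = 1.9856 + (-1.9856)·e^(−0.077615·21.5) = 1.9856 + (-1.9856)·0.18849 = 1.6114 mol/L.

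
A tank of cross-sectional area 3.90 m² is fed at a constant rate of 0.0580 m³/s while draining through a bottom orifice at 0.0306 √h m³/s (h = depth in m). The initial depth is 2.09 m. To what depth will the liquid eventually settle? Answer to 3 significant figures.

3.59 m

Unsteady balance on liquid volume: A dh/dt = Q_in − 0.0306 √h. At steady state dh/dt = 0:
Q_in = 0.0306 √h_ss ⇒ √h_ss = 0.0580/0.0306 = 1.8954.
h_ss = 1.8954² = 3.5926 m. (Since h₀ = 2.09 m < h_ss, the level will rise toward this value.)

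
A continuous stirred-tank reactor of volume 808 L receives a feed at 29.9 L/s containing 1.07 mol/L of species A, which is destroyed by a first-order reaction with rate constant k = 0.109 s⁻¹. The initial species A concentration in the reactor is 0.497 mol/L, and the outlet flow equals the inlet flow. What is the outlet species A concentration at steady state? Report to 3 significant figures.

0.271 mol/L

V dC/dt = Q(C_in − C) − k V C.
At steady state: 0 = Q C_in − (Q + kV) C_ss, so C_ss = Q C_in/(Q + kV).
C_ss = 29.9·1.07/(29.9 + 0.109·808) = 31.993/117.97 = 0.27119 mol/L.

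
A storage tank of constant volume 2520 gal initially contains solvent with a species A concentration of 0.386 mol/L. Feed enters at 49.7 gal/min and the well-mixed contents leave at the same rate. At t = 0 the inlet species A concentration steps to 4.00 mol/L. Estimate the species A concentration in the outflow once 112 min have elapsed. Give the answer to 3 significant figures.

Transient balance on the dissolved component: V dC/dt = Q(C_in − C).
Time constant τ = V/Q = 2520/49.7 = 50.704 min.
C approaches C_in exponentially: C(t) = C_in + (C₀ − C_in) e^(−t/τ).
C(112) = 4.00 + (0.386 − 4.00)·e^(−112/50.704) = 4.00 + (-3.6140)·0.10982 = 3.6031 mol/L.

3.60 mol/L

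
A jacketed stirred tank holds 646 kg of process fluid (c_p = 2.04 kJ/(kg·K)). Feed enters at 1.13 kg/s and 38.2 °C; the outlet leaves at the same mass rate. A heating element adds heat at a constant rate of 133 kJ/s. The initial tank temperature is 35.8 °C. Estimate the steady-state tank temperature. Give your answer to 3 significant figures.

M c_p dT/dt = ṁ c_p (T_in − T) + Q̇.
At steady state dT/dt = 0 ⇒ T_ss = T_in + Q̇/(ṁ c_p) = 38.2 + 133/(1.13·2.04) = 95.896 °C.

95.9 °C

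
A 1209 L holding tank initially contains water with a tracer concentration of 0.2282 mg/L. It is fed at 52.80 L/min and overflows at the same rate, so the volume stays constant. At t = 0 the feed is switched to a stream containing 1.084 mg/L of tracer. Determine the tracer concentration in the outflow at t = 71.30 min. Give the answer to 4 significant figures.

Accumulation = in − out for the solute gives V dC/dt = Q(C_in − C).
Time constant τ = V/Q = 1209/52.80 = 22.8977 min.
Solution: C(t) = C_in + (C₀ − C_in) e^(−t/τ).
C(71.30) = 1.084 + (0.2282 − 1.084)·e^(−71.30/22.8977) = 1.084 + (-0.855800)·0.0444297 = 1.04598 mg/L.

1.046 mg/L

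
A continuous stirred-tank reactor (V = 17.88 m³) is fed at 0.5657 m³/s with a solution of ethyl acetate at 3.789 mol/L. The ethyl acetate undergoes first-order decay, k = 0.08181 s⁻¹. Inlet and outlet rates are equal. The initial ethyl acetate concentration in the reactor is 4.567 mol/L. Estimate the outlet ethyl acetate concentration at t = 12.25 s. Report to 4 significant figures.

1.931 mol/L

V dC/dt = Q(C_in − C) − k V C.
This is linear with rate a = Q/V + k = 0.113449 s⁻¹.
C_ss = Q C_in/(Q + kV) = 1.05668 mol/L; C(t) = C_ss + (C₀ − C_ss) e^(−a t).
C(12.25) = 1.05668 + (3.51032)·e^(−0.113449·12.25) = 1.05668 + (3.51032)·0.249138 = 1.93124 mol/L.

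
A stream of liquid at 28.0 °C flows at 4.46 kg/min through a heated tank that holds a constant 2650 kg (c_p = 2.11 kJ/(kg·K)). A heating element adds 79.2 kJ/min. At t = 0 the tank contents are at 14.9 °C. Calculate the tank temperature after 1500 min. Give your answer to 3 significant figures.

Unsteady energy balance on the tank contents: M c_p dT/dt = ṁ c_p (T_in − T) + 79.2.
Rearrange: dT/dt = (T_ss − T)/τ with τ = M/ṁ = 594.17 min and T_ss = T_in + Q̇/(ṁ c_p) = 36.416 °C.
Solution: T(t) = T_ss + (T₀ − T_ss) e^(−t/τ).
T(1500) = 36.416 + (-21.516)·e^(−1500/594.17) = 36.416 + (-21.516)·0.080096 = 34.693 °C.

34.7 °C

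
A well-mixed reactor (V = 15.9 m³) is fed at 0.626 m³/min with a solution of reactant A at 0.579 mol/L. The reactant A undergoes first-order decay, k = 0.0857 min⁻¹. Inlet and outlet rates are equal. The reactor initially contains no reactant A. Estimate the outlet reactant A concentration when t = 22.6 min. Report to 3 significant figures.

V dC/dt = Q(C_in − C) − k V C.
This is linear with rate a = Q/V + k = 0.12507 min⁻¹.
C_ss = Q C_in/(Q + kV) = 0.18226 mol/L; C(t) = C_ss + (C₀ − C_ss) e^(−a t).
C(22.6) = 0.18226 + (-0.18226)·e^(−0.12507·22.6) = 0.18226 + (-0.18226)·0.059213 = 0.17147 mol/L.

0.171 mol/L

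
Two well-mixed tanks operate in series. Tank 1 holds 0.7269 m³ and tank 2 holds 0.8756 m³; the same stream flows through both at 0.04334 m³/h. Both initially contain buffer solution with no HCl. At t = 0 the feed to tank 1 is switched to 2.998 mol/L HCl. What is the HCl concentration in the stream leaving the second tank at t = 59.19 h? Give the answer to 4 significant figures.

2.485 mol/L

Time constants: τᵢ = Vᵢ/Q for each well-mixed tank.
τ₁ = 0.7269/0.04334 = 16.7720 h; τ₂ = 0.8756/0.04334 = 20.2030 h.
Solving the cascade with C₁(0)=C₂(0)=0 gives C₂(t) = C_in[1 − (τ₁ e^(−t/τ₁) − τ₂ e^(−t/τ₂))/(τ₁ − τ₂)].
At t = 59.19: e^(−t/τ₁) = 0.0293316, e^(−t/τ₂) = 0.0534101.
C₂ = 2.998·[1 − (16.7720·0.0293316 − 20.2030·0.0534101)/(-3.43101)] = 2.998·0.828886 = 2.48500 mol/L.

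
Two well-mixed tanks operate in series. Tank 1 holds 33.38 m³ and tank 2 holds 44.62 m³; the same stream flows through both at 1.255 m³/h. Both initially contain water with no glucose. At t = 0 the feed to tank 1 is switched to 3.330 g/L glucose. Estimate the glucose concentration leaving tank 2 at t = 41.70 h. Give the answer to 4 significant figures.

1.301 g/L

Time constants: τᵢ = Vᵢ/Q for each well-mixed tank.
τ₁ = 33.38/1.255 = 26.5976 h; τ₂ = 44.62/1.255 = 35.5538 h.
Tank 1: C₁ = C_in(1 − e^(−t/τ₁)). Tank 2 (τ₁ ≠ τ₂): C₂ = C_in[1 − (τ₁ e^(−t/τ₁) − τ₂ e^(−t/τ₂))/(τ₁ − τ₂)].
At t = 41.70: e^(−t/τ₁) = 0.208501, e^(−t/τ₂) = 0.309477.
C₂ = 3.330·[1 − (26.5976·0.208501 − 35.5538·0.309477)/(-8.95618)] = 3.330·0.390650 = 1.30086 g/L.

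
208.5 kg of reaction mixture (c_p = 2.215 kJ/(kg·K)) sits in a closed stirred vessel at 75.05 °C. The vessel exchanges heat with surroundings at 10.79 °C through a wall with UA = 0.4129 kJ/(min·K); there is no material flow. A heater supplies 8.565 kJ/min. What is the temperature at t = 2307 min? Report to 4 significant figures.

Lumped-capacitance energy balance: M c_p dT/dt = UA(T_amb − T) + Q̇.
dT/dt = (T_ss − T)/τ with T_ss = T_amb + Q̇/UA = 10.79 + 8.565/0.4129 = 31.5335 °C, τ = M c_p/UA = 208.5·2.215/0.4129 = 1118.50 min.
Solution: T(t) = T_ss + (T₀ − T_ss) e^(−t/τ).
T(2307) = 31.5335 + (43.5165)·0.127124 = 37.0655 °C.

37.07 °C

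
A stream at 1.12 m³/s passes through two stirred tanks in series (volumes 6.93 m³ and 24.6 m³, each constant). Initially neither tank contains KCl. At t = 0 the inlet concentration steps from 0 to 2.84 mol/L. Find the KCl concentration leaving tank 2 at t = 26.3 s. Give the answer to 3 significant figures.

Species balance on tank i: dCᵢ/dt = (Cᵢ₋₁ − Cᵢ)/τᵢ with τᵢ = Vᵢ/Q.
τ₁ = 6.93/1.12 = 6.1875 s; τ₂ = 24.6/1.12 = 21.964 s.
Tank 1: C₁ = C_in(1 − e^(−t/τ₁)). Tank 2 (τ₁ ≠ τ₂): C₂ = C_in[1 − (τ₁ e^(−t/τ₁) − τ₂ e^(−t/τ₂))/(τ₁ − τ₂)].
At t = 26.3: e^(−t/τ₁) = 0.014257, e^(−t/τ₂) = 0.30198.
C₂ = 2.84·[1 − (6.1875·0.014257 − 21.964·0.30198)/(-15.777)] = 2.84·0.58518 = 1.6619 mol/L.

1.66 mol/L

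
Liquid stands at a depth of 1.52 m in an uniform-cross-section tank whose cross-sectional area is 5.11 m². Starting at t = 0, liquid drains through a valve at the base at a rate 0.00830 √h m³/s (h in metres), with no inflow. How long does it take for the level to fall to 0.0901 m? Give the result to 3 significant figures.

1150 s

With no inflow, A dh/dt = −0.00830 √h.
Separate and integrate: 2(√h − √h₀) = −(0.00830/A) t.
t = 2A(√h₀ − √h)/0.00830 = 2·5.11·(√1.52 − √0.0901)/0.00830
  = 10.220 × (1.2329 − 0.30017) / 0.00830 = 1148.5 s.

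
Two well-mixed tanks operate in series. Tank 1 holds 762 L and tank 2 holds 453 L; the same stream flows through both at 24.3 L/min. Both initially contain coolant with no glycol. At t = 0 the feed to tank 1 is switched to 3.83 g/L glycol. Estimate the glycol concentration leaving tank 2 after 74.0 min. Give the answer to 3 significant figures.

3.04 g/L

Each tank obeys Vᵢ dCᵢ/dt = Q(Cᵢ₋₁ − Cᵢ), so τᵢ = Vᵢ/Q.
τ₁ = 762/24.3 = 31.358 min; τ₂ = 453/24.3 = 18.642 min.
Tank 1: C₁ = C_in(1 − e^(−t/τ₁)). Tank 2 (τ₁ ≠ τ₂): C₂ = C_in[1 − (τ₁ e^(−t/τ₁) − τ₂ e^(−t/τ₂))/(τ₁ − τ₂)].
At t = 74.0: e^(−t/τ₁) = 0.094435, e^(−t/τ₂) = 0.018882.
C₂ = 3.83·[1 − (31.358·0.094435 − 18.642·0.018882)/(12.716)] = 3.83·0.79480 = 3.0441 g/L.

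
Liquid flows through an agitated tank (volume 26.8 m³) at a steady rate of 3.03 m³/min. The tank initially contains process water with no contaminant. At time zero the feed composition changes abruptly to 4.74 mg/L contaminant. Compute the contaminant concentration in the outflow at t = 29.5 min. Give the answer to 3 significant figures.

Accumulation = in − out for the solute gives V dC/dt = Q(C_in − C).
Rewrite as dC/dt + C/τ = C_in/τ, τ = V/Q = 8.8449 min.
Solution: C(t) = C_in + (C₀ − C_in) e^(−t/τ).
C(29.5) = 4.74 + (0 − 4.74)·e^(−29.5/8.8449) = 4.74 + (-4.7400)·0.035605 = 4.5712 mg/L.

4.57 mg/L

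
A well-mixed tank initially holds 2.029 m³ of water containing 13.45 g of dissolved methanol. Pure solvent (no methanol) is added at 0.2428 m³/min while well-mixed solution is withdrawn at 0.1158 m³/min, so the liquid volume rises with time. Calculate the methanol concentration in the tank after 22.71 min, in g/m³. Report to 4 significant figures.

1.222 g/m³

Total volume: dV/dt = Q_in − Q_out = 0.127000 m³/min, so V(t) = 2.029 + 0.127000 t and V(22.71) = 4.91317 m³.
Species balance (pure solvent in): dm/dt = −Q_out · m/V(t).
Separate: dm/m = −Q_out dt/V(t) ⇒ ln(m/m₀) = −(Q_out/(Q_in−Q_out)) ln(V/V₀).
m = m₀ (V₀/V)^(Q_out/(Q_in−Q_out)) = 13.45 × (2.029/4.91317)^(0.911811) = 6.00502 g.
C = m/V = 6.00502/4.91317 = 1.22223 g/m³.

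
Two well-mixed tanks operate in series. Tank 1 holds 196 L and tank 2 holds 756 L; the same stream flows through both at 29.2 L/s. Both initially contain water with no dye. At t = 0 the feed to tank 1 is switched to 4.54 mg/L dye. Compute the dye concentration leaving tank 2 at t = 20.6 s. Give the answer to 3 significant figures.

1.85 mg/L

Each tank obeys Vᵢ dCᵢ/dt = Q(Cᵢ₋₁ − Cᵢ), so τᵢ = Vᵢ/Q.
τ₁ = 196/29.2 = 6.7123 s; τ₂ = 756/29.2 = 25.890 s.
Tank 1: C₁ = C_in(1 − e^(−t/τ₁)). Tank 2 (τ₁ ≠ τ₂): C₂ = C_in[1 − (τ₁ e^(−t/τ₁) − τ₂ e^(−t/τ₂))/(τ₁ − τ₂)].
At t = 20.6: e^(−t/τ₁) = 0.046469, e^(−t/τ₂) = 0.45128.
C₂ = 4.54·[1 − (6.7123·0.046469 − 25.890·0.45128)/(-19.178)] = 4.54·0.40703 = 1.8479 mg/L.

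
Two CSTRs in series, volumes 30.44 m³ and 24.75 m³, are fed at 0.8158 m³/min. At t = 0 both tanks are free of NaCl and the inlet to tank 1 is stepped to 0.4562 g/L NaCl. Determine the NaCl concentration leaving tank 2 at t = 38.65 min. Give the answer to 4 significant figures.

Time constants: τᵢ = Vᵢ/Q for each well-mixed tank.
τ₁ = 30.44/0.8158 = 37.3131 min; τ₂ = 24.75/0.8158 = 30.3383 min.
Tank 1: C₁ = C_in(1 − e^(−t/τ₁)). Tank 2 (τ₁ ≠ τ₂): C₂ = C_in[1 − (τ₁ e^(−t/τ₁) − τ₂ e^(−t/τ₂))/(τ₁ − τ₂)].
At t = 38.65: e^(−t/τ₁) = 0.354932, e^(−t/τ₂) = 0.279720.
C₂ = 0.4562·[1 − (37.3131·0.354932 − 30.3383·0.279720)/(6.97475)] = 0.4562·0.317917 = 0.145034 g/L.

0.1450 g/L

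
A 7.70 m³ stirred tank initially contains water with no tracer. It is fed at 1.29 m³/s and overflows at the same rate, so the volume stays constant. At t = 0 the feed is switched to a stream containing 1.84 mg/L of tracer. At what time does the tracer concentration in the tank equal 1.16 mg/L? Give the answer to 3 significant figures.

Species balance: V dC/dt = Q(C_in − C) ⇒ τ = V/Q = 5.9690 s.
C(t) = C_in + (C₀ − C_in) e^(−t/τ). Set C = 1.16 and solve for t:
e^(−t/τ) = (C − C_in)/(C₀ − C_in) = (1.16 − 1.84)/(0 − 1.84) = 0.36957
t = −τ ln(…) = 5.9690 × 0.99543 = 5.9417 s.

5.94 s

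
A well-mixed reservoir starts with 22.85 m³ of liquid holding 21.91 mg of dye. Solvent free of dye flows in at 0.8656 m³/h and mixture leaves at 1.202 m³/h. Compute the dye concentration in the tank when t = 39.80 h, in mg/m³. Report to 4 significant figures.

0.09918 mg/m³

Total volume: dV/dt = Q_in − Q_out = -0.336400 m³/h, so V(t) = 22.85 − 0.336400 t and V(39.80) = 9.46128 m³.
No dye enters, so dm/dt = −Q_out · (m/V).
dm/m = −Q_out dt/(V₀ − 0.336400 t); integrating gives ln(m/m₀) = −(Q_out/(Q_in−Q_out)) ln(V/V₀).
m = m₀ (V₀/V)^(Q_out/(Q_in−Q_out)) = 21.91 × (22.85/9.46128)^(-3.57313) = 0.938344 mg.
C = m/V = 0.938344/9.46128 = 0.0991773 mg/m³.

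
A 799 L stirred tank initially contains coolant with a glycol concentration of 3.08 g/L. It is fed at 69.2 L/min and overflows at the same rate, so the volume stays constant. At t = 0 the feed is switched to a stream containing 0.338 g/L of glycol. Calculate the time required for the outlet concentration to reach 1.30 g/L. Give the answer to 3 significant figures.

Species balance: V dC/dt = Q(C_in − C) ⇒ τ = V/Q = 11.546 min.
C(t) = C_in + (C₀ − C_in) e^(−t/τ). Set C = 1.30 and solve for t:
e^(−t/τ) = (C − C_in)/(C₀ − C_in) = (1.30 − 0.338)/(3.08 − 0.338) = 0.35084
t = −τ ln(…) = 11.546 × 1.0474 = 12.094 min.

12.1 min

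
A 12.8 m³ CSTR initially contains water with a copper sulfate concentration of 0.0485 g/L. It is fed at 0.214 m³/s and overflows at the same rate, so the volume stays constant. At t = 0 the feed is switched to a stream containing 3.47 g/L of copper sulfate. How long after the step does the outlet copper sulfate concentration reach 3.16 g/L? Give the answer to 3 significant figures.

144 s

Species balance: V dC/dt = Q(C_in − C) ⇒ τ = V/Q = 59.813 s.
C(t) = C_in + (C₀ − C_in) e^(−t/τ). Set C = 3.16 and solve for t:
e^(−t/τ) = (C − C_in)/(C₀ − C_in) = (3.16 − 3.47)/(0.0485 − 3.47) = 0.090604
t = −τ ln(…) = 59.813 × 2.4013 = 143.63 s.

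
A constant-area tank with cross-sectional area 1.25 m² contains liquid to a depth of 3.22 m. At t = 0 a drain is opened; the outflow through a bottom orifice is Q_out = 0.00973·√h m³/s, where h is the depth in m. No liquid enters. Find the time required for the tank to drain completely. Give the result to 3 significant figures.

A dh/dt = −Q_out = −0.00973 √h.
∫ h^(−1/2) dh = −(0.00973/A) ∫ dt, giving 2√h = 2√h₀ − (0.00973/A) t.
Tank is empty when √h = 0: t_empty = 2A√h₀/0.00973.
t_empty = 2·1.25·√3.22/0.00973 = 2.5000·1.7944/0.00973 = 461.06 s.

461 s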